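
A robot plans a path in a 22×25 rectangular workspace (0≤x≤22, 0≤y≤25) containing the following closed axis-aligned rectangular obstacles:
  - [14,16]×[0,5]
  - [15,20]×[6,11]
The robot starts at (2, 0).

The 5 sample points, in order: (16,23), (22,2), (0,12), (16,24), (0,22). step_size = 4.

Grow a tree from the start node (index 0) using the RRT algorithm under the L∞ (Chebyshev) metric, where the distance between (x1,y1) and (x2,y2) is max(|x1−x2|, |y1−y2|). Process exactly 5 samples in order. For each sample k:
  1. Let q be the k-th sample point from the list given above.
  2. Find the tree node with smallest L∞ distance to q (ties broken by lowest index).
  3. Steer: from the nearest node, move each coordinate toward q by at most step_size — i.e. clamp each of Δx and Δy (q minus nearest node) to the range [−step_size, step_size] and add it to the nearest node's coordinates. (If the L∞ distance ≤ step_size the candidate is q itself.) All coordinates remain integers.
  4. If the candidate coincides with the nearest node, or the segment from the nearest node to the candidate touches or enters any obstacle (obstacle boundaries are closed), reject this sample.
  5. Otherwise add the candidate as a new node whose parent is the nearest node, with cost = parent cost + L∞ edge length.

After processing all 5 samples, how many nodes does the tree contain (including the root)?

Node count: 6

1. q=(16,23) nearest=0 d=23 new=(6,4) → add node 1 parent=0 cost=4
2. q=(22,2) nearest=1 d=16 new=(10,2) → add node 2 parent=1 cost=8
3. q=(0,12) nearest=1 d=8 new=(2,8) → add node 3 parent=1 cost=8
4. q=(16,24) nearest=3 d=16 new=(6,12) → add node 4 parent=3 cost=12
5. q=(0,22) nearest=4 d=10 new=(2,16) → add node 5 parent=4 cost=16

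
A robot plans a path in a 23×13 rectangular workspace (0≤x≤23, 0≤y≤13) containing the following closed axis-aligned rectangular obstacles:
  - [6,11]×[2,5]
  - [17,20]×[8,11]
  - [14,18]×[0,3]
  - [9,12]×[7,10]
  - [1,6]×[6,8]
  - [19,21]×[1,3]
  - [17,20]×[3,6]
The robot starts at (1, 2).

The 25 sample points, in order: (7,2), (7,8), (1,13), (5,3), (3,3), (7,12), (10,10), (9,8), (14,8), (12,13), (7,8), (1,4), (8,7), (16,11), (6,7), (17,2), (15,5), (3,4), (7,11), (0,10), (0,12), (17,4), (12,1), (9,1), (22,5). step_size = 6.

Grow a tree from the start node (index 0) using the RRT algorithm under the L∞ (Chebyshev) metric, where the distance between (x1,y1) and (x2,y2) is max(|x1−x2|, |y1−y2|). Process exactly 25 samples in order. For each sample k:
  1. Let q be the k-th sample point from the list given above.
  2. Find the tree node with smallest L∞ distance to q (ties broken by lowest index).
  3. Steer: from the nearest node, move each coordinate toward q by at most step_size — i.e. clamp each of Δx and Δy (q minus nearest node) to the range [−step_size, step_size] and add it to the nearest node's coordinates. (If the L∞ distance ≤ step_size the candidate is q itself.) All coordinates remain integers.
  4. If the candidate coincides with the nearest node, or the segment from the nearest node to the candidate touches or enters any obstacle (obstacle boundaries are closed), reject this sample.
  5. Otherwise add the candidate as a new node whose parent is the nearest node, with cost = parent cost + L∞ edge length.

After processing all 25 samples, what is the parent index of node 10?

1. q=(7,2) nearest=0 d=6 new=(7,2) → blocked by [6,11]×[2,5], reject
2. q=(7,8) nearest=0 d=6 new=(7,8) → blocked by [1,6]×[6,8], reject
3. q=(1,13) nearest=0 d=11 new=(1,8) → blocked by [1,6]×[6,8], reject
4. q=(5,3) nearest=0 d=4 new=(5,3) → add node 1 parent=0 cost=4
5. q=(3,3) nearest=0 d=2 new=(3,3) → add node 2 parent=0 cost=2
6. q=(7,12) nearest=1 d=9 new=(7,9) → blocked by [1,6]×[6,8], reject
7. q=(10,10) nearest=1 d=7 new=(10,9) → blocked by [6,11]×[2,5], reject
8. q=(9,8) nearest=1 d=5 new=(9,8) → blocked by [6,11]×[2,5], reject
9. q=(14,8) nearest=1 d=9 new=(11,8) → blocked by [6,11]×[2,5], reject
10. q=(12,13) nearest=1 d=10 new=(11,9) → blocked by [6,11]×[2,5], reject
11. q=(7,8) nearest=1 d=5 new=(7,8) → add node 3 parent=1 cost=9
12. q=(1,4) nearest=0 d=2 new=(1,4) → add node 4 parent=0 cost=2
13. q=(8,7) nearest=3 d=1 new=(8,7) → add node 5 parent=3 cost=10
14. q=(16,11) nearest=5 d=8 new=(14,11) → blocked by [9,12]×[7,10], reject
15. q=(6,7) nearest=3 d=1 new=(6,7) → blocked by [1,6]×[6,8], reject
16. q=(17,2) nearest=5 d=9 new=(14,2) → blocked by [6,11]×[2,5], reject
17. q=(15,5) nearest=5 d=7 new=(14,5) → add node 6 parent=5 cost=16
18. q=(3,4) nearest=2 d=1 new=(3,4) → add node 7 parent=2 cost=3
19. q=(7,11) nearest=3 d=3 new=(7,11) → add node 8 parent=3 cost=12
20. q=(0,10) nearest=4 d=6 new=(0,10) → add node 9 parent=4 cost=8
21. q=(0,12) nearest=9 d=2 new=(0,12) → add node 10 parent=9 cost=10
22. q=(17,4) nearest=6 d=3 new=(17,4) → blocked by [17,20]×[3,6], reject
23. q=(12,1) nearest=6 d=4 new=(12,1) → add node 11 parent=6 cost=20
24. q=(9,1) nearest=11 d=3 new=(9,1) → add node 12 parent=11 cost=23
25. q=(22,5) nearest=6 d=8 new=(20,5) → blocked by [17,20]×[3,6], reject

Parent of node 10: 9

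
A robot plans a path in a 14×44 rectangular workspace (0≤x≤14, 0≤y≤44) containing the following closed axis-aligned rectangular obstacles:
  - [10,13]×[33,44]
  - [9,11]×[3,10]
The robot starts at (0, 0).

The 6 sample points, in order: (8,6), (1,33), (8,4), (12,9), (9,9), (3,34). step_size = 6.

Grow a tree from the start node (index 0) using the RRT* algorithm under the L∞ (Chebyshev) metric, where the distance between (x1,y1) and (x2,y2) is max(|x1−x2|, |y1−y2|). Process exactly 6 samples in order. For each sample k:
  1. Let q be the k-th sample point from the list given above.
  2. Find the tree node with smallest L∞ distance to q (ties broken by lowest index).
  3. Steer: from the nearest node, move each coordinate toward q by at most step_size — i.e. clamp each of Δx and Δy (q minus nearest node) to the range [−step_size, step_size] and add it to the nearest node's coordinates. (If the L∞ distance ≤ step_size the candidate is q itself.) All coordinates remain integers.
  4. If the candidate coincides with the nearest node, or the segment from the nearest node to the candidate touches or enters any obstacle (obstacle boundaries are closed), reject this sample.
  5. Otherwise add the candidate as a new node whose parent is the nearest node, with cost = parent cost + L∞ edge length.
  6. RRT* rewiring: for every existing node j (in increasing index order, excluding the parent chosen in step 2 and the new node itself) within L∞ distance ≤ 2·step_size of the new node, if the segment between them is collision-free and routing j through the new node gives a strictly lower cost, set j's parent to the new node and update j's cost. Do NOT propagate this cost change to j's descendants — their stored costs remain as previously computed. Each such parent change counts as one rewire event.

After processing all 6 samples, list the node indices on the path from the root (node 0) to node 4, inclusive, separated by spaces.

1. q=(8,6) nearest=0 d=8 new=(6,6) → add node 1 parent=0 cost=6
2. q=(1,33) nearest=1 d=27 new=(1,12) → add node 2 parent=1 cost=12
3. q=(8,4) nearest=1 d=2 new=(8,4) → add node 3 parent=1 cost=8
4. q=(12,9) nearest=3 d=5 new=(12,9) → blocked by [9,11]×[3,10], reject
5. q=(9,9) nearest=1 d=3 new=(9,9) → blocked by [9,11]×[3,10], reject
6. q=(3,34) nearest=2 d=22 new=(3,18) → add node 4 parent=2 cost=18

Path: 0 1 2 4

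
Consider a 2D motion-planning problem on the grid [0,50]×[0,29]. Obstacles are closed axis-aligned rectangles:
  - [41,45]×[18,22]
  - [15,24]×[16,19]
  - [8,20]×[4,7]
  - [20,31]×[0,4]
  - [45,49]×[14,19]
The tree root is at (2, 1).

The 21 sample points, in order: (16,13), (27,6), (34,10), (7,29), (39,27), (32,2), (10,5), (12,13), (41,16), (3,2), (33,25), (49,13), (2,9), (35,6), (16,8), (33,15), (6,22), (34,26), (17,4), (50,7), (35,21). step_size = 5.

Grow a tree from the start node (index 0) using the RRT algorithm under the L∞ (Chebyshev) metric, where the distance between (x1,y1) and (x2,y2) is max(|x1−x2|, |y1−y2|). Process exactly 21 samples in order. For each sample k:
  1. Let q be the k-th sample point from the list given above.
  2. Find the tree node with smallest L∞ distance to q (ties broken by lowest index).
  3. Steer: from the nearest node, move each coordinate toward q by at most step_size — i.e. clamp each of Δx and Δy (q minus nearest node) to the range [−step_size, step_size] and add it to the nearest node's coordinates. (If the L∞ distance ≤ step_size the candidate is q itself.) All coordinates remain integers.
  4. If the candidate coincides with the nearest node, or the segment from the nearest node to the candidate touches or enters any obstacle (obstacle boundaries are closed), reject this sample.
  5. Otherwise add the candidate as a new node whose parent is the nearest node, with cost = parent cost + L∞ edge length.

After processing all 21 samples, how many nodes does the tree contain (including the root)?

Node count: 14

1. q=(16,13) nearest=0 d=14 new=(7,6) → add node 1 parent=0 cost=5
2. q=(27,6) nearest=1 d=20 new=(12,6) → blocked by [8,20]×[4,7], reject
3. q=(34,10) nearest=1 d=27 new=(12,10) → blocked by [8,20]×[4,7], reject
4. q=(7,29) nearest=1 d=23 new=(7,11) → add node 2 parent=1 cost=10
5. q=(39,27) nearest=1 d=32 new=(12,11) → blocked by [8,20]×[4,7], reject
6. q=(32,2) nearest=1 d=25 new=(12,2) → blocked by [8,20]×[4,7], reject
7. q=(10,5) nearest=1 d=3 new=(10,5) → blocked by [8,20]×[4,7], reject
8. q=(12,13) nearest=2 d=5 new=(12,13) → add node 3 parent=2 cost=15
9. q=(41,16) nearest=3 d=29 new=(17,16) → blocked by [15,24]×[16,19], reject
10. q=(3,2) nearest=0 d=1 new=(3,2) → add node 4 parent=0 cost=1
11. q=(33,25) nearest=3 d=21 new=(17,18) → blocked by [15,24]×[16,19], reject
12. q=(49,13) nearest=3 d=37 new=(17,13) → add node 5 parent=3 cost=20
13. q=(2,9) nearest=1 d=5 new=(2,9) → add node 6 parent=1 cost=10
14. q=(35,6) nearest=5 d=18 new=(22,8) → add node 7 parent=5 cost=25
15. q=(16,8) nearest=3 d=5 new=(16,8) → add node 8 parent=3 cost=20
16. q=(33,15) nearest=7 d=11 new=(27,13) → add node 9 parent=7 cost=30
17. q=(6,22) nearest=3 d=9 new=(7,18) → add node 10 parent=3 cost=20
18. q=(34,26) nearest=9 d=13 new=(32,18) → add node 11 parent=9 cost=35
19. q=(17,4) nearest=8 d=4 new=(17,4) → blocked by [8,20]×[4,7], reject
20. q=(50,7) nearest=11 d=18 new=(37,13) → add node 12 parent=11 cost=40
21. q=(35,21) nearest=11 d=3 new=(35,21) → add node 13 parent=11 cost=38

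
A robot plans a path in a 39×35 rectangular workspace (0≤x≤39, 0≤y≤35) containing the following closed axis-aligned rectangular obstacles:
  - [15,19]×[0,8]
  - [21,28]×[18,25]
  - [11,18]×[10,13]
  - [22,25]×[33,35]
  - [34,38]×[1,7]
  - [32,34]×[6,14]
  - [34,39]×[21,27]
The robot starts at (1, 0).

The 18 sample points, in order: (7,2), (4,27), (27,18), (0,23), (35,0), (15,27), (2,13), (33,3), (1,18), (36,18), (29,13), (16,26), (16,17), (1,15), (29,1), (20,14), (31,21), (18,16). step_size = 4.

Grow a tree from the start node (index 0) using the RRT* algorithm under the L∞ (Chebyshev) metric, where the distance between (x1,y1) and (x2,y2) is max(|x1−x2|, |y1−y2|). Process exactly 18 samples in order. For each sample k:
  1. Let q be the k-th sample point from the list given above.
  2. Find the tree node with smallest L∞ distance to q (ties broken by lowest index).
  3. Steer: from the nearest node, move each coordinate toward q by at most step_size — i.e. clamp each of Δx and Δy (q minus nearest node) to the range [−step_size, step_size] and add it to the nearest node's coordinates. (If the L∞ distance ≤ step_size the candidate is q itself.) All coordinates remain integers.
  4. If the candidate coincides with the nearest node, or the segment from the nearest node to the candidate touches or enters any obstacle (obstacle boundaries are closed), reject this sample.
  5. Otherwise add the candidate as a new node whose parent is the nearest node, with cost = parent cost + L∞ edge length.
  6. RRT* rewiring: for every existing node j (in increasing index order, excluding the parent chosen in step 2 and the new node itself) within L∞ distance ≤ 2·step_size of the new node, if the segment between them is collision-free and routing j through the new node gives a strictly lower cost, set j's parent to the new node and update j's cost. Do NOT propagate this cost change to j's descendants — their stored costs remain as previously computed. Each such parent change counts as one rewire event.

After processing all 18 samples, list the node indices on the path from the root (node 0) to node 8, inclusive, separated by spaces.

1. q=(7,2) nearest=0 d=6 new=(5,2) → add node 1 parent=0 cost=4
2. q=(4,27) nearest=1 d=25 new=(4,6) → add node 2 parent=1 cost=8
3. q=(27,18) nearest=1 d=22 new=(9,6) → add node 3 parent=1 cost=8
4. q=(0,23) nearest=2 d=17 new=(0,10) → add node 4 parent=2 cost=12
5. q=(35,0) nearest=3 d=26 new=(13,2) → add node 5 parent=3 cost=12
6. q=(15,27) nearest=4 d=17 new=(4,14) → add node 6 parent=4 cost=16
7. q=(2,13) nearest=6 d=2 new=(2,13) → add node 7 parent=6 cost=18
8. q=(33,3) nearest=5 d=20 new=(17,3) → blocked by [15,19]×[0,8], reject
9. q=(1,18) nearest=6 d=4 new=(1,18) → add node 8 parent=6 cost=20
10. q=(36,18) nearest=5 d=23 new=(17,6) → blocked by [15,19]×[0,8], reject
11. q=(29,13) nearest=5 d=16 new=(17,6) → blocked by [15,19]×[0,8], reject
12. q=(16,26) nearest=6 d=12 new=(8,18) → add node 9 parent=6 cost=20
13. q=(16,17) nearest=9 d=8 new=(12,17) → add node 10 parent=9 cost=24
14. q=(1,15) nearest=7 d=2 new=(1,15) → add node 11 parent=7 cost=20
15. q=(29,1) nearest=5 d=16 new=(17,1) → blocked by [15,19]×[0,8], reject
16. q=(20,14) nearest=10 d=8 new=(16,14) → add node 12 parent=10 cost=28
17. q=(31,21) nearest=12 d=15 new=(20,18) → add node 13 parent=12 cost=32
18. q=(18,16) nearest=12 d=2 new=(18,16) → add node 14 parent=12 cost=30

Path: 0 1 2 4 6 8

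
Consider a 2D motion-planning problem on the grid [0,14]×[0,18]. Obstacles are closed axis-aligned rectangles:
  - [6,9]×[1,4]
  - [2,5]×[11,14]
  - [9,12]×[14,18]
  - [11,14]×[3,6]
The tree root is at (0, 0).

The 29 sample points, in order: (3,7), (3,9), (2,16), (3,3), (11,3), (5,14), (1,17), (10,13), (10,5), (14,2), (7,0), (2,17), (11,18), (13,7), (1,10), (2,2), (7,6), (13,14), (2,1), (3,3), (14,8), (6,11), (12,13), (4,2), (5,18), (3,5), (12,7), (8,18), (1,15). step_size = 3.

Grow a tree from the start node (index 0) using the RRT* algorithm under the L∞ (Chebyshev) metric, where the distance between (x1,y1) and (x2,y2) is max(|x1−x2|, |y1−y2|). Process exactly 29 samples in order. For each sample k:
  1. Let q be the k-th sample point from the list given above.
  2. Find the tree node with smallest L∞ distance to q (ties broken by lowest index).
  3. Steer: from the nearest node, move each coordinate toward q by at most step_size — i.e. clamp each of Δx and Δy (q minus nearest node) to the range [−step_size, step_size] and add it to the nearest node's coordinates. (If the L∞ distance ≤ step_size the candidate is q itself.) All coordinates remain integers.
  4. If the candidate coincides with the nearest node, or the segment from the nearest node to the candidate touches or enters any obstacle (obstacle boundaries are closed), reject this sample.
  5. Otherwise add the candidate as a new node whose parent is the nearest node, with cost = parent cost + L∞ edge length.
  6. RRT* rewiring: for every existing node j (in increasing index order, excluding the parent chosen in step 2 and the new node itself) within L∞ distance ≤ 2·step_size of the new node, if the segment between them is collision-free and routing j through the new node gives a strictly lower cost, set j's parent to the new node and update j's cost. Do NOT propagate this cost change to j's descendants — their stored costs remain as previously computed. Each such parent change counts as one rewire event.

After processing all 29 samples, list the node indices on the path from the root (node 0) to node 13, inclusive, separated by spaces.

Path: 0 1 2 5 13

1. q=(3,7) nearest=0 d=7 new=(3,3) → add node 1 parent=0 cost=3
2. q=(3,9) nearest=1 d=6 new=(3,6) → add node 2 parent=1 cost=6
3. q=(2,16) nearest=2 d=10 new=(2,9) → add node 3 parent=2 cost=9
4. q=(3,3) nearest=1 d=0 → coincident, reject
5. q=(11,3) nearest=1 d=8 new=(6,3) → blocked by [6,9]×[1,4], reject
6. q=(5,14) nearest=3 d=5 new=(5,12) → blocked by [2,5]×[11,14], reject
7. q=(1,17) nearest=3 d=8 new=(1,12) → add node 4 parent=3 cost=12
8. q=(10,13) nearest=2 d=7 new=(6,9) → add node 5 parent=2 cost=9
9. q=(10,5) nearest=5 d=4 new=(9,6) → add node 6 parent=5 cost=12
10. q=(14,2) nearest=6 d=5 new=(12,3) → blocked by [11,14]×[3,6], reject
11. q=(7,0) nearest=1 d=4 new=(6,0) → add node 7 parent=1 cost=6
12. q=(2,17) nearest=4 d=5 new=(2,15) → add node 8 parent=4 cost=15
13. q=(11,18) nearest=3 d=9 new=(5,12) → blocked by [2,5]×[11,14], reject
14. q=(13,7) nearest=6 d=4 new=(12,7) → add node 9 parent=6 cost=15
15. q=(1,10) nearest=3 d=1 new=(1,10) → add node 10 parent=3 cost=10
16. q=(2,2) nearest=1 d=1 new=(2,2) → add node 11 parent=1 cost=4
17. q=(7,6) nearest=6 d=2 new=(7,6) → add node 12 parent=6 cost=14
18. q=(13,14) nearest=5 d=7 new=(9,12) → add node 13 parent=5 cost=12
19. q=(2,1) nearest=11 d=1 new=(2,1) → add node 14 parent=11 cost=5; rewire 12→14 (10<14)
20. q=(3,3) nearest=1 d=0 → coincident, reject
21. q=(14,8) nearest=9 d=2 new=(14,8) → add node 15 parent=9 cost=17
22. q=(6,11) nearest=5 d=2 new=(6,11) → add node 16 parent=5 cost=11
23. q=(12,13) nearest=13 d=3 new=(12,13) → add node 17 parent=13 cost=15
24. q=(4,2) nearest=1 d=1 new=(4,2) → add node 18 parent=1 cost=4; rewire 12→18 (8<10)
25. q=(5,18) nearest=8 d=3 new=(5,18) → add node 19 parent=8 cost=18
26. q=(3,5) nearest=2 d=1 new=(3,5) → add node 20 parent=2 cost=7
27. q=(12,7) nearest=9 d=0 → coincident, reject
28. q=(8,18) nearest=19 d=3 new=(8,18) → add node 21 parent=19 cost=21
29. q=(1,15) nearest=8 d=1 new=(1,15) → add node 22 parent=8 cost=16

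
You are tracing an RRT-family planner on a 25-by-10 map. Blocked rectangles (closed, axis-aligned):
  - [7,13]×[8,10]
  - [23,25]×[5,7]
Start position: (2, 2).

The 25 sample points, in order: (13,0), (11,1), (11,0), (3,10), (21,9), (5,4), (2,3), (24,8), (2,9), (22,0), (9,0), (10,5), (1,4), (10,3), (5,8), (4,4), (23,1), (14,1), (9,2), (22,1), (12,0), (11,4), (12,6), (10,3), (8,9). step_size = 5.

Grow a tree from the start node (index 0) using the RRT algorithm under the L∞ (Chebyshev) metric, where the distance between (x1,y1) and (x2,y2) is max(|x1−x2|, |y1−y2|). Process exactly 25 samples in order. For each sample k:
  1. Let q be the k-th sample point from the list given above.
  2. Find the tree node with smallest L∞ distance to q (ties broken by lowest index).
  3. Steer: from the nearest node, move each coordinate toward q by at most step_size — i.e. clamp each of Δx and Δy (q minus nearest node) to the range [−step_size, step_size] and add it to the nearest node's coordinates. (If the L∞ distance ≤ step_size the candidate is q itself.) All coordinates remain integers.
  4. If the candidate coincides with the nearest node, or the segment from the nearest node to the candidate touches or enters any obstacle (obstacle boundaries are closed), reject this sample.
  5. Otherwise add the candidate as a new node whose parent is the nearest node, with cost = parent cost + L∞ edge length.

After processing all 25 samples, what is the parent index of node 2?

Parent of node 2: 1

1. q=(13,0) nearest=0 d=11 new=(7,0) → add node 1 parent=0 cost=5
2. q=(11,1) nearest=1 d=4 new=(11,1) → add node 2 parent=1 cost=9
3. q=(11,0) nearest=2 d=1 new=(11,0) → add node 3 parent=2 cost=10
4. q=(3,10) nearest=0 d=8 new=(3,7) → add node 4 parent=0 cost=5
5. q=(21,9) nearest=2 d=10 new=(16,6) → add node 5 parent=2 cost=14
6. q=(5,4) nearest=0 d=3 new=(5,4) → add node 6 parent=0 cost=3
7. q=(2,3) nearest=0 d=1 new=(2,3) → add node 7 parent=0 cost=1
8. q=(24,8) nearest=5 d=8 new=(21,8) → add node 8 parent=5 cost=19
9. q=(2,9) nearest=4 d=2 new=(2,9) → add node 9 parent=4 cost=7
10. q=(22,0) nearest=5 d=6 new=(21,1) → add node 10 parent=5 cost=19
11. q=(9,0) nearest=1 d=2 new=(9,0) → add node 11 parent=1 cost=7
12. q=(10,5) nearest=2 d=4 new=(10,5) → add node 12 parent=2 cost=13
13. q=(1,4) nearest=7 d=1 new=(1,4) → add node 13 parent=7 cost=2
14. q=(10,3) nearest=2 d=2 new=(10,3) → add node 14 parent=2 cost=11
15. q=(5,8) nearest=4 d=2 new=(5,8) → add node 15 parent=4 cost=7
16. q=(4,4) nearest=6 d=1 new=(4,4) → add node 16 parent=6 cost=4
17. q=(23,1) nearest=10 d=2 new=(23,1) → add node 17 parent=10 cost=21
18. q=(14,1) nearest=2 d=3 new=(14,1) → add node 18 parent=2 cost=12
19. q=(9,2) nearest=14 d=1 new=(9,2) → add node 19 parent=14 cost=12
20. q=(22,1) nearest=10 d=1 new=(22,1) → add node 20 parent=10 cost=20
21. q=(12,0) nearest=2 d=1 new=(12,0) → add node 21 parent=2 cost=10
22. q=(11,4) nearest=12 d=1 new=(11,4) → add node 22 parent=12 cost=14
23. q=(12,6) nearest=12 d=2 new=(12,6) → add node 23 parent=12 cost=15
24. q=(10,3) nearest=14 d=0 → coincident, reject
25. q=(8,9) nearest=15 d=3 new=(8,9) → blocked by [7,13]×[8,10], reject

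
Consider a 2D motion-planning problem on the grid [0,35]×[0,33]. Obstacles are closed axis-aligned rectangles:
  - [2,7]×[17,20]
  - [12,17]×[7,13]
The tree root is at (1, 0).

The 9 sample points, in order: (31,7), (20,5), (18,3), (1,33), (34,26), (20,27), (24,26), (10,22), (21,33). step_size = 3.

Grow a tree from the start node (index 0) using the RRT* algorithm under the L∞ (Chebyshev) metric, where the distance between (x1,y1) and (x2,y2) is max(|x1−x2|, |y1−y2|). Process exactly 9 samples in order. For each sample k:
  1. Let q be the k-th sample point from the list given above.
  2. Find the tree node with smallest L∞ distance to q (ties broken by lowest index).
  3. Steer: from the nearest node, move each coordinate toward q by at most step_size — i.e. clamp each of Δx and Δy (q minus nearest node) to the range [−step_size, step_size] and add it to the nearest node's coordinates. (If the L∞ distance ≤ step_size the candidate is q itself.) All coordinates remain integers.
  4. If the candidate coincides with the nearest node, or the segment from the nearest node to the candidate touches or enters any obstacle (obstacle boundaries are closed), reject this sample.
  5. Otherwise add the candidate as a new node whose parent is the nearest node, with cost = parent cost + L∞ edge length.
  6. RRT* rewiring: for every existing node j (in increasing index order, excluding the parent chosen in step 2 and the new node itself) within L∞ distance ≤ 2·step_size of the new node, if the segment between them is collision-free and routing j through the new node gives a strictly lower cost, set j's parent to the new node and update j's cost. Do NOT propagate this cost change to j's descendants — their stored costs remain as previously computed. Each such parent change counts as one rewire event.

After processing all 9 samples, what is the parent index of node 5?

Parent of node 5: 3

1. q=(31,7) nearest=0 d=30 new=(4,3) → add node 1 parent=0 cost=3
2. q=(20,5) nearest=1 d=16 new=(7,5) → add node 2 parent=1 cost=6
3. q=(18,3) nearest=2 d=11 new=(10,3) → add node 3 parent=2 cost=9
4. q=(1,33) nearest=2 d=28 new=(4,8) → add node 4 parent=2 cost=9
5. q=(34,26) nearest=3 d=24 new=(13,6) → add node 5 parent=3 cost=12
6. q=(20,27) nearest=4 d=19 new=(7,11) → add node 6 parent=4 cost=12
7. q=(24,26) nearest=6 d=17 new=(10,14) → add node 7 parent=6 cost=15
8. q=(10,22) nearest=7 d=8 new=(10,17) → add node 8 parent=7 cost=18
9. q=(21,33) nearest=8 d=16 new=(13,20) → add node 9 parent=8 cost=21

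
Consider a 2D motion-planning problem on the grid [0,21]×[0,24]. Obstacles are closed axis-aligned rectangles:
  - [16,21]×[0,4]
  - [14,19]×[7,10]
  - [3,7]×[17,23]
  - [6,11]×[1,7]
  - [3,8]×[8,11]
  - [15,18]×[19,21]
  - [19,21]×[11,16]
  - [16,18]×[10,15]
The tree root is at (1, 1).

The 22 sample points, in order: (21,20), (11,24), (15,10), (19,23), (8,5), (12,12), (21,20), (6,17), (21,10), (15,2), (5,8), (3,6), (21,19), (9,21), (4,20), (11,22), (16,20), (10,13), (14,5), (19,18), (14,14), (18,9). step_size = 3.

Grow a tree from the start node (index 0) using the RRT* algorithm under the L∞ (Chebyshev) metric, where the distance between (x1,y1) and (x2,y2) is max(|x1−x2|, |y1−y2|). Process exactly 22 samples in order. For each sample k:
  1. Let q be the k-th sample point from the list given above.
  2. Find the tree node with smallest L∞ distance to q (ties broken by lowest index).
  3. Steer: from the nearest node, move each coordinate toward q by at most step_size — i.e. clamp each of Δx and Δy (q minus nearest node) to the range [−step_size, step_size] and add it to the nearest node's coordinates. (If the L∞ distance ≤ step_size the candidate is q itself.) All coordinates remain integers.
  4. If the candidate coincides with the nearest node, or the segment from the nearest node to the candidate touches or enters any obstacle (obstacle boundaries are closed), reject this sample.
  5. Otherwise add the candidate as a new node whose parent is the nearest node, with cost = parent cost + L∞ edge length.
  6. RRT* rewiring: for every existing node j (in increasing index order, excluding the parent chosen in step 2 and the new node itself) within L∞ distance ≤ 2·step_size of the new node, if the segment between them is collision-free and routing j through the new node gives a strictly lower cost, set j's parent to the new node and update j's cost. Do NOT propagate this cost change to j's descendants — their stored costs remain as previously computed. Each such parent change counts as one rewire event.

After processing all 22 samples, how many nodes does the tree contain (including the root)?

Node count: 4

1. q=(21,20) nearest=0 d=20 new=(4,4) → add node 1 parent=0 cost=3
2. q=(11,24) nearest=1 d=20 new=(7,7) → blocked by [6,11]×[1,7], reject
3. q=(15,10) nearest=1 d=11 new=(7,7) → blocked by [6,11]×[1,7], reject
4. q=(19,23) nearest=1 d=19 new=(7,7) → blocked by [6,11]×[1,7], reject
5. q=(8,5) nearest=1 d=4 new=(7,5) → blocked by [6,11]×[1,7], reject
6. q=(12,12) nearest=1 d=8 new=(7,7) → blocked by [6,11]×[1,7], reject
7. q=(21,20) nearest=1 d=17 new=(7,7) → blocked by [6,11]×[1,7], reject
8. q=(6,17) nearest=1 d=13 new=(6,7) → blocked by [6,11]×[1,7], reject
9. q=(21,10) nearest=1 d=17 new=(7,7) → blocked by [6,11]×[1,7], reject
10. q=(15,2) nearest=1 d=11 new=(7,2) → blocked by [6,11]×[1,7], reject
11. q=(5,8) nearest=1 d=4 new=(5,7) → add node 2 parent=1 cost=6
12. q=(3,6) nearest=1 d=2 new=(3,6) → add node 3 parent=1 cost=5
13. q=(21,19) nearest=2 d=16 new=(8,10) → blocked by [3,8]×[8,11], reject
14. q=(9,21) nearest=2 d=14 new=(8,10) → blocked by [3,8]×[8,11], reject
15. q=(4,20) nearest=2 d=13 new=(4,10) → blocked by [3,8]×[8,11], reject
16. q=(11,22) nearest=2 d=15 new=(8,10) → blocked by [3,8]×[8,11], reject
17. q=(16,20) nearest=2 d=13 new=(8,10) → blocked by [3,8]×[8,11], reject
18. q=(10,13) nearest=2 d=6 new=(8,10) → blocked by [3,8]×[8,11], reject
19. q=(14,5) nearest=2 d=9 new=(8,5) → blocked by [6,11]×[1,7], reject
20. q=(19,18) nearest=2 d=14 new=(8,10) → blocked by [3,8]×[8,11], reject
21. q=(14,14) nearest=2 d=9 new=(8,10) → blocked by [3,8]×[8,11], reject
22. q=(18,9) nearest=2 d=13 new=(8,9) → blocked by [3,8]×[8,11], reject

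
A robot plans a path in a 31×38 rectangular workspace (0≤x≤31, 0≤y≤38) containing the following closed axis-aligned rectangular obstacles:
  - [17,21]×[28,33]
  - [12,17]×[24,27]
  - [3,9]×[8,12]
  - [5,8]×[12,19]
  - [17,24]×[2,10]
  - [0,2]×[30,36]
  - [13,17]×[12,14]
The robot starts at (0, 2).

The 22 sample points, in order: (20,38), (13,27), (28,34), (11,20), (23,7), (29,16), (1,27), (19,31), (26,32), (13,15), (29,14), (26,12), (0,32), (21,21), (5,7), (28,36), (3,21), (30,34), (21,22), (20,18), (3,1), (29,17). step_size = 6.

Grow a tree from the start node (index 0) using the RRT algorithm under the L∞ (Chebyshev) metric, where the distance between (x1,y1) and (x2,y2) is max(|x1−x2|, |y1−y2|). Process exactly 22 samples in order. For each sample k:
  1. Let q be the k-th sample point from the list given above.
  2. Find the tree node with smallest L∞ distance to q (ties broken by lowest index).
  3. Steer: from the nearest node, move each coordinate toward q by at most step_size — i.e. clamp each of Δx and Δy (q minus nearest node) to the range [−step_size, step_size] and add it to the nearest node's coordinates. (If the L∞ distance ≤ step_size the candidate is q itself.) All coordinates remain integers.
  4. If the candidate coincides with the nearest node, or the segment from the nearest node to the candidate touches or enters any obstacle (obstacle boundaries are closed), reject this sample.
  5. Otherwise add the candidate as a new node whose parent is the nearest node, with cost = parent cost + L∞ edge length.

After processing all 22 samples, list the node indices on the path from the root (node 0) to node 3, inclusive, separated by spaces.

1. q=(20,38) nearest=0 d=36 new=(6,8) → blocked by [3,9]×[8,12], reject
2. q=(13,27) nearest=0 d=25 new=(6,8) → blocked by [3,9]×[8,12], reject
3. q=(28,34) nearest=0 d=32 new=(6,8) → blocked by [3,9]×[8,12], reject
4. q=(11,20) nearest=0 d=18 new=(6,8) → blocked by [3,9]×[8,12], reject
5. q=(23,7) nearest=0 d=23 new=(6,7) → add node 1 parent=0 cost=6
6. q=(29,16) nearest=1 d=23 new=(12,13) → blocked by [3,9]×[8,12], reject
7. q=(1,27) nearest=1 d=20 new=(1,13) → blocked by [3,9]×[8,12], reject
8. q=(19,31) nearest=1 d=24 new=(12,13) → blocked by [3,9]×[8,12], reject
9. q=(26,32) nearest=1 d=25 new=(12,13) → blocked by [3,9]×[8,12], reject
10. q=(13,15) nearest=1 d=8 new=(12,13) → blocked by [3,9]×[8,12], reject
11. q=(29,14) nearest=1 d=23 new=(12,13) → blocked by [3,9]×[8,12], reject
12. q=(26,12) nearest=1 d=20 new=(12,12) → blocked by [3,9]×[8,12], reject
13. q=(0,32) nearest=1 d=25 new=(0,13) → blocked by [3,9]×[8,12], reject
14. q=(21,21) nearest=1 d=15 new=(12,13) → blocked by [3,9]×[8,12], reject
15. q=(5,7) nearest=1 d=1 new=(5,7) → add node 2 parent=1 cost=7
16. q=(28,36) nearest=1 d=29 new=(12,13) → blocked by [3,9]×[8,12], reject
17. q=(3,21) nearest=1 d=14 new=(3,13) → blocked by [3,9]×[8,12], reject
18. q=(30,34) nearest=1 d=27 new=(12,13) → blocked by [3,9]×[8,12], reject
19. q=(21,22) nearest=1 d=15 new=(12,13) → blocked by [3,9]×[8,12], reject
20. q=(20,18) nearest=1 d=14 new=(12,13) → blocked by [3,9]×[8,12], reject
21. q=(3,1) nearest=0 d=3 new=(3,1) → add node 3 parent=0 cost=3
22. q=(29,17) nearest=1 d=23 new=(12,13) → blocked by [3,9]×[8,12], reject

Path: 0 3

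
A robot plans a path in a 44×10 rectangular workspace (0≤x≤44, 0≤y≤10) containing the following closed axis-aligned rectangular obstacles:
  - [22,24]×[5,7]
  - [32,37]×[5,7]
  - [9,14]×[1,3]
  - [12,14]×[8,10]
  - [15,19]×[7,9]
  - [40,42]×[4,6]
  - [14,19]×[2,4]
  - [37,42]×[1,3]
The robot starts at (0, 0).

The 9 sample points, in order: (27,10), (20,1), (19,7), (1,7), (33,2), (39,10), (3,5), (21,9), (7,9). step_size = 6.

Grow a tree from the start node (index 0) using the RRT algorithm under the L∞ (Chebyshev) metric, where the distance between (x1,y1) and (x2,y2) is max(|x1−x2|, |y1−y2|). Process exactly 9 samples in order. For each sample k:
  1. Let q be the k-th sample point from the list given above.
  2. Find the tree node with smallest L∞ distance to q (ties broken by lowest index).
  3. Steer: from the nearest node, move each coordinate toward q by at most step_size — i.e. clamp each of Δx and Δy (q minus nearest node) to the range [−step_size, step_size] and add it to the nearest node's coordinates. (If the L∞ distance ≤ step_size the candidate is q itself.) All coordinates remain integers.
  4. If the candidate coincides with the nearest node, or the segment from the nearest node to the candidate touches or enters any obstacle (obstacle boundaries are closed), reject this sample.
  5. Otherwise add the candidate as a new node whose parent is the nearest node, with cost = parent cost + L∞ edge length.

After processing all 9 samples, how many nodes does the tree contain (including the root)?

Node count: 6

1. q=(27,10) nearest=0 d=27 new=(6,6) → add node 1 parent=0 cost=6
2. q=(20,1) nearest=1 d=14 new=(12,1) → blocked by [9,14]×[1,3], reject
3. q=(19,7) nearest=1 d=13 new=(12,7) → add node 2 parent=1 cost=12
4. q=(1,7) nearest=1 d=5 new=(1,7) → add node 3 parent=1 cost=11
5. q=(33,2) nearest=2 d=21 new=(18,2) → blocked by [14,19]×[2,4], reject
6. q=(39,10) nearest=2 d=27 new=(18,10) → blocked by [12,14]×[8,10], reject
7. q=(3,5) nearest=3 d=2 new=(3,5) → add node 4 parent=3 cost=13
8. q=(21,9) nearest=2 d=9 new=(18,9) → blocked by [15,19]×[7,9], reject
9. q=(7,9) nearest=1 d=3 new=(7,9) → add node 5 parent=1 cost=9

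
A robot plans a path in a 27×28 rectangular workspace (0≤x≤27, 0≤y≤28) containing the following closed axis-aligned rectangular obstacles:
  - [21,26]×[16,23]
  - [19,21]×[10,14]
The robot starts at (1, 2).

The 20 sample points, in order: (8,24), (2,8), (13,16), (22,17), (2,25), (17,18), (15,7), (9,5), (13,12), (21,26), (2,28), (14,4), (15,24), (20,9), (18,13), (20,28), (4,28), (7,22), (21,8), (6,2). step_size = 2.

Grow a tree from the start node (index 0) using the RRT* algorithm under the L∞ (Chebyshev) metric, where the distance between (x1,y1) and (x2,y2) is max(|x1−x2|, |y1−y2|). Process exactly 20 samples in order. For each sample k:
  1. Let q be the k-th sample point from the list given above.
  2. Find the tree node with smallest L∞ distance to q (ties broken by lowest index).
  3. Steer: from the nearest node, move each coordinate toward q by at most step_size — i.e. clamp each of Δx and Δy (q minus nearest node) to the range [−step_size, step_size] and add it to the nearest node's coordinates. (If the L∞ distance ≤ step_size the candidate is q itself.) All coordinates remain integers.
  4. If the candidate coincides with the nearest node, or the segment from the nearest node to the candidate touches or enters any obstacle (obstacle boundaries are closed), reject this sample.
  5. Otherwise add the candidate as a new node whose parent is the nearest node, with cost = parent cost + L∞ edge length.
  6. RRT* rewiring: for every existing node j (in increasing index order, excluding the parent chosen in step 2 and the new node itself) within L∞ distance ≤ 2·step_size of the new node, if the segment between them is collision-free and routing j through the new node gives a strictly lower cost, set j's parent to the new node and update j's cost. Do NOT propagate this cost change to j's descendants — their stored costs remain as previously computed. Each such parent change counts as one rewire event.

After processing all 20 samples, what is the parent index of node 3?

1. q=(8,24) nearest=0 d=22 new=(3,4) → add node 1 parent=0 cost=2
2. q=(2,8) nearest=1 d=4 new=(2,6) → add node 2 parent=1 cost=4
3. q=(13,16) nearest=2 d=11 new=(4,8) → add node 3 parent=2 cost=6
4. q=(22,17) nearest=3 d=18 new=(6,10) → add node 4 parent=3 cost=8
5. q=(2,25) nearest=4 d=15 new=(4,12) → add node 5 parent=4 cost=10
6. q=(17,18) nearest=4 d=11 new=(8,12) → add node 6 parent=4 cost=10
7. q=(15,7) nearest=6 d=7 new=(10,10) → add node 7 parent=6 cost=12
8. q=(9,5) nearest=3 d=5 new=(6,6) → add node 8 parent=3 cost=8
9. q=(13,12) nearest=7 d=3 new=(12,12) → add node 9 parent=7 cost=14
10. q=(21,26) nearest=6 d=14 new=(10,14) → add node 10 parent=6 cost=12
11. q=(2,28) nearest=10 d=14 new=(8,16) → add node 11 parent=10 cost=14
12. q=(14,4) nearest=7 d=6 new=(12,8) → add node 12 parent=7 cost=14
13. q=(15,24) nearest=11 d=8 new=(10,18) → add node 13 parent=11 cost=16
14. q=(20,9) nearest=9 d=8 new=(14,10) → add node 14 parent=9 cost=16
15. q=(18,13) nearest=14 d=4 new=(16,12) → add node 15 parent=14 cost=18
16. q=(20,28) nearest=13 d=10 new=(12,20) → add node 16 parent=13 cost=18
17. q=(4,28) nearest=16 d=8 new=(10,22) → add node 17 parent=16 cost=20
18. q=(7,22) nearest=17 d=3 new=(8,22) → add node 18 parent=17 cost=22
19. q=(21,8) nearest=15 d=5 new=(18,10) → add node 19 parent=15 cost=20
20. q=(6,2) nearest=1 d=3 new=(5,2) → add node 20 parent=1 cost=4

Parent of node 3: 2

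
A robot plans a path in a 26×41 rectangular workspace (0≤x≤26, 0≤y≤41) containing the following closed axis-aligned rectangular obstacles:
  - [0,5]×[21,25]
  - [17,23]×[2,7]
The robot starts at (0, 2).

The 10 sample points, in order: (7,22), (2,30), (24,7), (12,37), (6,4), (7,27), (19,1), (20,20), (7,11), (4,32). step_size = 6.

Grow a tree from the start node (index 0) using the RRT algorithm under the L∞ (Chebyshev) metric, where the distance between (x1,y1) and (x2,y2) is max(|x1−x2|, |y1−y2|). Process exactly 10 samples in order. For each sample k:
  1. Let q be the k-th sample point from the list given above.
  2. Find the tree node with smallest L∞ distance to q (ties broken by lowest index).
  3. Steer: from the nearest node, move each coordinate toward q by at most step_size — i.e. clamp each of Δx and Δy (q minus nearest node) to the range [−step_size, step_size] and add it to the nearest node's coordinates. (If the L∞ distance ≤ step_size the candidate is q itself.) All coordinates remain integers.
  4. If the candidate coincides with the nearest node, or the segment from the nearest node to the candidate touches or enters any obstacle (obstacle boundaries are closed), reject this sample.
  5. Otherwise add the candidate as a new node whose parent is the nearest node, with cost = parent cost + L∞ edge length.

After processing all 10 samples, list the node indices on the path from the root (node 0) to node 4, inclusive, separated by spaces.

Path: 0 1 2 4

1. q=(7,22) nearest=0 d=20 new=(6,8) → add node 1 parent=0 cost=6
2. q=(2,30) nearest=1 d=22 new=(2,14) → add node 2 parent=1 cost=12
3. q=(24,7) nearest=1 d=18 new=(12,7) → add node 3 parent=1 cost=12
4. q=(12,37) nearest=2 d=23 new=(8,20) → add node 4 parent=2 cost=18
5. q=(6,4) nearest=1 d=4 new=(6,4) → add node 5 parent=1 cost=10
6. q=(7,27) nearest=4 d=7 new=(7,26) → add node 6 parent=4 cost=24
7. q=(19,1) nearest=3 d=7 new=(18,1) → blocked by [17,23]×[2,7], reject
8. q=(20,20) nearest=4 d=12 new=(14,20) → add node 7 parent=4 cost=24
9. q=(7,11) nearest=1 d=3 new=(7,11) → add node 8 parent=1 cost=9
10. q=(4,32) nearest=6 d=6 new=(4,32) → add node 9 parent=6 cost=30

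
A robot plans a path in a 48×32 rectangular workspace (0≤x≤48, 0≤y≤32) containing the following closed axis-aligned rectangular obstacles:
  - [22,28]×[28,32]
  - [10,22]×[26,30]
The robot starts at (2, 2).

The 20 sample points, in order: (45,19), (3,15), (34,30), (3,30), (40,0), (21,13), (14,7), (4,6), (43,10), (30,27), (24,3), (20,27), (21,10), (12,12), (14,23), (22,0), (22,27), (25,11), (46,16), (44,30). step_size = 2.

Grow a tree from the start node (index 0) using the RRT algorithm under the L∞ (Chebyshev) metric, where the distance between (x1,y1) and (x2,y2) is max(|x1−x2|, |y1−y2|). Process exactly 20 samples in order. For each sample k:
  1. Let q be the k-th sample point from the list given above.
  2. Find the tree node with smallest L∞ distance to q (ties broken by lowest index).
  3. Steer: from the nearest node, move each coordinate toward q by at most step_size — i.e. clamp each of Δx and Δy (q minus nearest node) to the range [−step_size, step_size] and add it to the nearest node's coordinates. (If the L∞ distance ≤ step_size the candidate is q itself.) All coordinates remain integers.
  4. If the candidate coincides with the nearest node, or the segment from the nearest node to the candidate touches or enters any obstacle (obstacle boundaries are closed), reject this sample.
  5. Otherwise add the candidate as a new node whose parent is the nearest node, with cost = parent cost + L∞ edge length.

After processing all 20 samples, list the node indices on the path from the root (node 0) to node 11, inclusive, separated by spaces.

Path: 0 1 3 5 6 7 9 10 11

1. q=(45,19) nearest=0 d=43 new=(4,4) → add node 1 parent=0 cost=2
2. q=(3,15) nearest=1 d=11 new=(3,6) → add node 2 parent=1 cost=4
3. q=(34,30) nearest=1 d=30 new=(6,6) → add node 3 parent=1 cost=4
4. q=(3,30) nearest=2 d=24 new=(3,8) → add node 4 parent=2 cost=6
5. q=(40,0) nearest=3 d=34 new=(8,4) → add node 5 parent=3 cost=6
6. q=(21,13) nearest=5 d=13 new=(10,6) → add node 6 parent=5 cost=8
7. q=(14,7) nearest=6 d=4 new=(12,7) → add node 7 parent=6 cost=10
8. q=(4,6) nearest=2 d=1 new=(4,6) → add node 8 parent=2 cost=5
9. q=(43,10) nearest=7 d=31 new=(14,9) → add node 9 parent=7 cost=12
10. q=(30,27) nearest=9 d=18 new=(16,11) → add node 10 parent=9 cost=14
11. q=(24,3) nearest=10 d=8 new=(18,9) → add node 11 parent=10 cost=16
12. q=(20,27) nearest=10 d=16 new=(18,13) → add node 12 parent=10 cost=16
13. q=(21,10) nearest=11 d=3 new=(20,10) → add node 13 parent=11 cost=18
14. q=(12,12) nearest=9 d=3 new=(12,11) → add node 14 parent=9 cost=14
15. q=(14,23) nearest=12 d=10 new=(16,15) → add node 15 parent=12 cost=18
16. q=(22,0) nearest=9 d=9 new=(16,7) → add node 16 parent=9 cost=14
17. q=(22,27) nearest=15 d=12 new=(18,17) → add node 17 parent=15 cost=20
18. q=(25,11) nearest=13 d=5 new=(22,11) → add node 18 parent=13 cost=20
19. q=(46,16) nearest=18 d=24 new=(24,13) → add node 19 parent=18 cost=22
20. q=(44,30) nearest=19 d=20 new=(26,15) → add node 20 parent=19 cost=24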